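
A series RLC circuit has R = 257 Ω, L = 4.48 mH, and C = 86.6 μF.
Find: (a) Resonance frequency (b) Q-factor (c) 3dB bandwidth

Step 1 — Resonance: ω₀ = 1/√(LC) = 1/√(0.00448·8.66e-05) = 1605 rad/s.
Step 2 — f₀ = ω₀/(2π) = 255.5 Hz.
Step 3 — Series Q: Q = ω₀L/R = 1605·0.00448/257 = 0.02799.
Step 4 — Bandwidth: Δω = ω₀/Q = 5.737e+04 rad/s; BW = Δω/(2π) = 9130 Hz.

(a) f₀ = 255.5 Hz  (b) Q = 0.02799  (c) BW = 9130 Hz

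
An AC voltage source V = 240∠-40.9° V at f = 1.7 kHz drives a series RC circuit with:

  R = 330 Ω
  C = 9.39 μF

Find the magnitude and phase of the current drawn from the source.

Step 1 — Angular frequency: ω = 2π·f = 2π·1700 = 1.068e+04 rad/s.
Step 2 — Component impedances:
  R: Z = R = 330 Ω
  C: Z = 1/(jωC) = -j/(ω·C) = 0 - j9.97 Ω
Step 3 — Series combination: Z_total = R + C = 330 - j9.97 Ω = 330.2∠-1.7° Ω.
Step 4 — Source phasor: V = 240∠-40.9° V = 181.4 - j157.1 V.
Step 5 — Ohm's law: I = V / Z_total = (181.4 - j157.1) / (330 - j9.97) = 0.5636 - j0.4591 A.
Step 6 — Convert to polar: |I| = 0.7269 A, ∠I = -39.2°.

I = 0.7269∠-39.2° A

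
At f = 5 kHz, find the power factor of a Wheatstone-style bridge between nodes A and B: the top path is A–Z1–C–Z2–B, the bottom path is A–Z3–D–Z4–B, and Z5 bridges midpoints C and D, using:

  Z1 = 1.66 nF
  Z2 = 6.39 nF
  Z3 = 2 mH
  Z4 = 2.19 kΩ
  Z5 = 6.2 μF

Step 1 — Angular frequency: ω = 2π·f = 2π·5000 = 3.142e+04 rad/s.
Step 2 — Component impedances:
  Z1: Z = 1/(jωC) = -j/(ω·C) = 0 - j1.918e+04 Ω
  Z2: Z = 1/(jωC) = -j/(ω·C) = 0 - j4981 Ω
  Z3: Z = jωL = j·3.142e+04·0.002 = 0 + j62.83 Ω
  Z4: Z = R = 2190 Ω
  Z5: Z = 1/(jωC) = -j/(ω·C) = 0 - j5.134 Ω
Step 3 — Bridge requires nodal analysis (the Z5 bridge couples midpoints C and D, so the two paths cannot be reduced to a simple series/parallel combination). Setting node B to ground and injecting 1 A at node A, the 3-node admittance system at A, C, D solves to V_A = Z_AB = 1836 - j743.3 Ω = 1981∠-22.0° Ω.
Step 4 — Power factor: PF = cos(φ) = Re(Z)/|Z| = 1835.9/1980.6 = 0.9269.
Step 5 — Type: Im(Z) = -743.3 ⇒ leading (phase φ = -22.0°).

PF = 0.9269 (leading, φ = -22.0°)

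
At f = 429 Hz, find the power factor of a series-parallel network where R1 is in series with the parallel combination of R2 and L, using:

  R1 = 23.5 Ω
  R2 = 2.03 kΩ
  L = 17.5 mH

Step 1 — Angular frequency: ω = 2π·f = 2π·429 = 2695 rad/s.
Step 2 — Component impedances:
  R1: Z = R = 23.5 Ω
  R2: Z = R = 2030 Ω
  L: Z = jωL = j·2695·0.0175 = 0 + j47.17 Ω
Step 3 — Parallel branch: R2 || L = 1/(1/R2 + 1/L) = 1.096 + j47.15 Ω.
Step 4 — Series with R1: Z_total = R1 + (R2 || L) = 24.6 + j47.15 Ω = 53.18∠62.4° Ω.
Step 5 — Power factor: PF = cos(φ) = Re(Z)/|Z| = 24.596/53.176 = 0.4625.
Step 6 — Type: Im(Z) = 47.15 ⇒ lagging (phase φ = 62.4°).

PF = 0.4625 (lagging, φ = 62.4°)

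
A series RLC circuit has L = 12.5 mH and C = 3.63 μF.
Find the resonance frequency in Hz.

Step 1 — Resonance condition Im(Z)=0 gives ω₀ = 1/√(LC).
Step 2 — ω₀ = 1/√(0.0125·3.63e-06) = 4695 rad/s.
Step 3 — f₀ = ω₀/(2π) = 747.2 Hz.

f₀ = 747.2 Hz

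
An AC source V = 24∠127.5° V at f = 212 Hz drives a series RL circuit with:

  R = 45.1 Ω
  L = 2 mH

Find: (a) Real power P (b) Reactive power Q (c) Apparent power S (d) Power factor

Step 1 — Angular frequency: ω = 2π·f = 2π·212 = 1332 rad/s.
Step 2 — Component impedances:
  R: Z = R = 45.1 Ω
  L: Z = jωL = j·1332·0.002 = 0 + j2.664 Ω
Step 3 — Series combination: Z_total = R + L = 45.1 + j2.664 Ω = 45.18∠3.4° Ω.
Step 4 — Source phasor: V = 24∠127.5° V = -14.61 + j19.04 V.
Step 5 — Current: I = V / Z = -0.298 + j0.4398 A = 0.5312∠124.1° A.
Step 6 — Complex power: S = V·I* = 12.73 + j0.7518 VA.
Step 7 — Real power: P = Re(S) = 12.73 W.
Step 8 — Reactive power: Q = Im(S) = 0.7518 VAR.
Step 9 — Apparent power: |S| = 12.75 VA.
Step 10 — Power factor: PF = P/|S| = 0.9983 (lagging).

(a) P = 12.73 W  (b) Q = 0.7518 VAR  (c) S = 12.75 VA  (d) PF = 0.9983 (lagging)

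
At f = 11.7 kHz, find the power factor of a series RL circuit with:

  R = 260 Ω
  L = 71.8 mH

Step 1 — Angular frequency: ω = 2π·f = 2π·1.17e+04 = 7.351e+04 rad/s.
Step 2 — Component impedances:
  R: Z = R = 260 Ω
  L: Z = jωL = j·7.351e+04·0.0718 = 0 + j5278 Ω
Step 3 — Series combination: Z_total = R + L = 260 + j5278 Ω = 5285∠87.2° Ω.
Step 4 — Power factor: PF = cos(φ) = Re(Z)/|Z| = 260/5285 = 0.0492.
Step 5 — Type: Im(Z) = 5278 ⇒ lagging (phase φ = 87.2°).

PF = 0.0492 (lagging, φ = 87.2°)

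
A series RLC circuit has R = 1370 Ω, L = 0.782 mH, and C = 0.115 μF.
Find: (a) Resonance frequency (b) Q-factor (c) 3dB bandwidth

Step 1 — Resonance: ω₀ = 1/√(LC) = 1/√(0.000782·1.15e-07) = 1.055e+05 rad/s.
Step 2 — f₀ = ω₀/(2π) = 1.678e+04 Hz.
Step 3 — Series Q: Q = ω₀L/R = 1.055e+05·0.000782/1370 = 0.06019.
Step 4 — Bandwidth: Δω = ω₀/Q = 1.752e+06 rad/s; BW = Δω/(2π) = 2.788e+05 Hz.

(a) f₀ = 1.678e+04 Hz  (b) Q = 0.06019  (c) BW = 2.788e+05 Hz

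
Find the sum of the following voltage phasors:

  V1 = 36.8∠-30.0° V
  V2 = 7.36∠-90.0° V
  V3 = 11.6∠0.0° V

Step 1 — Convert each phasor to rectangular form:
  V1 = 36.8·(cos(-30.0°) + j·sin(-30.0°)) = 31.87 - j18.4 V
  V2 = 7.36·(cos(-90.0°) + j·sin(-90.0°)) = 0 - j7.36 V
  V3 = 11.6·(cos(0.0°) + j·sin(0.0°)) = 11.6 V
Step 2 — Sum components: V_total = 43.47 - j25.76 V.
Step 3 — Convert to polar: |V_total| = 50.53 V, ∠V_total = -30.7°.

V_total = 50.53∠-30.7° V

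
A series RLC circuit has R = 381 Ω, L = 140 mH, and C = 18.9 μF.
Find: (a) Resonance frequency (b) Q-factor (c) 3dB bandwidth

Step 1 — Resonance condition Im(Z)=0 gives ω₀ = 1/√(LC).
Step 2 — ω₀ = 1/√(0.14·1.89e-05) = 614.8 rad/s.
Step 3 — f₀ = ω₀/(2π) = 97.84 Hz.
Step 4 — Series Q: Q = ω₀L/R = 614.8·0.14/381 = 0.2259.
Step 5 — 3dB bandwidth: Δω = ω₀/Q = 2721 rad/s; BW = Δω/(2π) = 433.1 Hz.

(a) f₀ = 97.84 Hz  (b) Q = 0.2259  (c) BW = 433.1 Hz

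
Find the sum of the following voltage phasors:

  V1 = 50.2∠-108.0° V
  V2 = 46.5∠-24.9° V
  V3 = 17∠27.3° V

Step 1 — Convert each phasor to rectangular form:
  V1 = 50.2·(cos(-108.0°) + j·sin(-108.0°)) = -15.51 - j47.74 V
  V2 = 46.5·(cos(-24.9°) + j·sin(-24.9°)) = 42.18 - j19.58 V
  V3 = 17·(cos(27.3°) + j·sin(27.3°)) = 15.11 + j7.797 V
Step 2 — Sum components: V_total = 41.77 - j59.52 V.
Step 3 — Convert to polar: |V_total| = 72.72 V, ∠V_total = -54.9°.

V_total = 72.72∠-54.9° V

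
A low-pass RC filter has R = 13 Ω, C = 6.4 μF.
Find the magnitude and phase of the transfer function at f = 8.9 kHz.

Step 1 — Angular frequency: ω = 2π·8900 = 5.592e+04 rad/s.
Step 2 — Transfer function: H(jω) = 1/(1 + jωRC).
Step 3 — Denominator: 1 + jωRC = 1 + j·5.592e+04·13·6.4e-06 = 1 + j4.653.
Step 4 — H = 0.04416 - j0.2054.
Step 5 — Magnitude: |H| = 0.2101 (-13.5 dB); phase: φ = -77.9°.

|H| = 0.2101 (-13.5 dB), φ = -77.9°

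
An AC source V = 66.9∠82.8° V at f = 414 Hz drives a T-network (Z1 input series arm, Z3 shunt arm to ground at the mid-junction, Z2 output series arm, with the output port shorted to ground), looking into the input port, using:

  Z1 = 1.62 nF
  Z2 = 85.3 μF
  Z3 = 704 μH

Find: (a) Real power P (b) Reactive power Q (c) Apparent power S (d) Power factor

Step 1 — Angular frequency: ω = 2π·f = 2π·414 = 2601 rad/s.
Step 2 — Component impedances:
  Z1: Z = 1/(jωC) = -j/(ω·C) = 0 - j2.373e+05 Ω
  Z2: Z = 1/(jωC) = -j/(ω·C) = 0 - j4.507 Ω
  Z3: Z = jωL = j·2601·0.000704 = 0 + j1.831 Ω
Step 3 — With the output port shorted to ground, the output series arm Z2 runs from the junction to ground; the shunt arm Z3 also runs from the junction to ground. They appear in parallel: Z3 || Z2 = 0 + j3.085 Ω.
Step 4 — Series with input arm Z1: Z_in = Z1 + (Z3 || Z2) = 0 - j2.373e+05 Ω = 2.373e+05∠-90.0° Ω.
Step 5 — Source phasor: V = 66.9∠82.8° V = 8.385 + j66.37 V.
Step 6 — Current: I = V / Z = -0.0002797 + j3.533e-05 A = 0.0002819∠172.8° A.
Step 7 — Complex power: S = V·I* = 0 - j0.01886 VA.
Step 8 — Real power: P = Re(S) = 0 W.
Step 9 — Reactive power: Q = Im(S) = -0.01886 VAR.
Step 10 — Apparent power: |S| = 0.01886 VA.
Step 11 — Power factor: PF = P/|S| = 0 (leading).

(a) P = 0 W  (b) Q = -0.01886 VAR  (c) S = 0.01886 VA  (d) PF = 0 (leading)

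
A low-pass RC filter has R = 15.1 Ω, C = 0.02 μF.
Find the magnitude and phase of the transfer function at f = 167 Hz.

Step 1 — Angular frequency: ω = 2π·167 = 1049 rad/s.
Step 2 — Transfer function: H(jω) = 1/(1 + jωRC).
Step 3 — Denominator: 1 + jωRC = 1 + j·1049·15.1·2e-08 = 1 + j0.0003169.
Step 4 — H = 1 - j0.0003169.
Step 5 — Magnitude: |H| = 1 (-0.0 dB); phase: φ = -0.0°.

|H| = 1 (-0.0 dB), φ = -0.0°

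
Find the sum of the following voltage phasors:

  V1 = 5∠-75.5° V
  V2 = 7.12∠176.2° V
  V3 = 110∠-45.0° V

Step 1 — Convert each phasor to rectangular form:
  V1 = 5·(cos(-75.5°) + j·sin(-75.5°)) = 1.252 - j4.841 V
  V2 = 7.12·(cos(176.2°) + j·sin(176.2°)) = -7.104 + j0.4719 V
  V3 = 110·(cos(-45.0°) + j·sin(-45.0°)) = 77.78 - j77.78 V
Step 2 — Sum components: V_total = 71.93 - j82.15 V.
Step 3 — Convert to polar: |V_total| = 109.2 V, ∠V_total = -48.8°.

V_total = 109.2∠-48.8° V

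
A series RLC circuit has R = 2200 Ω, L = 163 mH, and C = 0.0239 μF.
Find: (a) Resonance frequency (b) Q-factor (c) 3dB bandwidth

Step 1 — Resonance condition Im(Z)=0 gives ω₀ = 1/√(LC).
Step 2 — ω₀ = 1/√(0.163·2.39e-08) = 1.602e+04 rad/s.
Step 3 — f₀ = ω₀/(2π) = 2550 Hz.
Step 4 — Series Q: Q = ω₀L/R = 1.602e+04·0.163/2200 = 1.187.
Step 5 — 3dB bandwidth: Δω = ω₀/Q = 1.35e+04 rad/s; BW = Δω/(2π) = 2148 Hz.

(a) f₀ = 2550 Hz  (b) Q = 1.187  (c) BW = 2148 Hz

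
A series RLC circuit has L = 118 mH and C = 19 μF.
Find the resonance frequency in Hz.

Step 1 — Resonance condition Im(Z)=0 gives ω₀ = 1/√(LC).
Step 2 — ω₀ = 1/√(0.118·1.9e-05) = 667.9 rad/s.
Step 3 — f₀ = ω₀/(2π) = 106.3 Hz.

f₀ = 106.3 Hz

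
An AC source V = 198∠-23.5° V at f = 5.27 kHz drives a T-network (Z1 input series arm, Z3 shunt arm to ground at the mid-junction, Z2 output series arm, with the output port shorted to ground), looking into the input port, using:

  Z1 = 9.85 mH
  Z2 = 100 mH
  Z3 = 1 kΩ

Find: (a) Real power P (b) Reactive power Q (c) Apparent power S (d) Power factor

Step 1 — Angular frequency: ω = 2π·f = 2π·5270 = 3.311e+04 rad/s.
Step 2 — Component impedances:
  Z1: Z = jωL = j·3.311e+04·0.00985 = 0 + j326.2 Ω
  Z2: Z = jωL = j·3.311e+04·0.1 = 0 + j3311 Ω
  Z3: Z = R = 1000 Ω
Step 3 — With the output port shorted to ground, the output series arm Z2 runs from the junction to ground; the shunt arm Z3 also runs from the junction to ground. They appear in parallel: Z3 || Z2 = 916.4 + j276.8 Ω.
Step 4 — Series with input arm Z1: Z_in = Z1 + (Z3 || Z2) = 916.4 + j602.9 Ω = 1097∠33.3° Ω.
Step 5 — Source phasor: V = 198∠-23.5° V = 181.6 - j78.95 V.
Step 6 — Current: I = V / Z = 0.09873 - j0.1511 A = 0.1805∠-56.8° A.
Step 7 — Complex power: S = V·I* = 29.86 + j19.64 VA.
Step 8 — Real power: P = Re(S) = 29.86 W.
Step 9 — Reactive power: Q = Im(S) = 19.64 VAR.
Step 10 — Apparent power: |S| = 35.74 VA.
Step 11 — Power factor: PF = P/|S| = 0.8354 (lagging).

(a) P = 29.86 W  (b) Q = 19.64 VAR  (c) S = 35.74 VA  (d) PF = 0.8354 (lagging)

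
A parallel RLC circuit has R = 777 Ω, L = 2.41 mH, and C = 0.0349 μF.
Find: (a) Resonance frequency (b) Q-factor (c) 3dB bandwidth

Step 1 — Resonance: ω₀ = 1/√(LC) = 1/√(0.00241·3.49e-08) = 1.09e+05 rad/s.
Step 2 — f₀ = ω₀/(2π) = 1.735e+04 Hz.
Step 3 — Parallel Q: Q = R/(ω₀L) = 777/(1.09e+05·0.00241) = 2.957.
Step 4 — Bandwidth: Δω = ω₀/Q = 3.688e+04 rad/s; BW = Δω/(2π) = 5869 Hz.

(a) f₀ = 1.735e+04 Hz  (b) Q = 2.957  (c) BW = 5869 Hz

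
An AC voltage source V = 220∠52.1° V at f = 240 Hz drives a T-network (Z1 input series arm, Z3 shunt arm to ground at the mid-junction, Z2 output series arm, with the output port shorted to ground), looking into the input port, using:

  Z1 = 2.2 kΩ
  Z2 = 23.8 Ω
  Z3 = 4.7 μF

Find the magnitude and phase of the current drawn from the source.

Step 1 — Angular frequency: ω = 2π·f = 2π·240 = 1508 rad/s.
Step 2 — Component impedances:
  Z1: Z = R = 2200 Ω
  Z2: Z = R = 23.8 Ω
  Z3: Z = 1/(jωC) = -j/(ω·C) = 0 - j141.1 Ω
Step 3 — With the output port shorted to ground, the output series arm Z2 runs from the junction to ground; the shunt arm Z3 also runs from the junction to ground. They appear in parallel: Z3 || Z2 = 23.14 - j3.904 Ω.
Step 4 — Series with input arm Z1: Z_in = Z1 + (Z3 || Z2) = 2223 - j3.904 Ω = 2223∠-0.1° Ω.
Step 5 — Source phasor: V = 220∠52.1° V = 135.1 + j173.6 V.
Step 6 — Ohm's law: I = V / Z_total = (135.1 + j173.6) / (2223 - j3.904) = 0.06065 + j0.07819 A.
Step 7 — Convert to polar: |I| = 0.09896 A, ∠I = 52.2°.

I = 0.09896∠52.2° A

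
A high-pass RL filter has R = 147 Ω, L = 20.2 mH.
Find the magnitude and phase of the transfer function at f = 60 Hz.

Step 1 — Angular frequency: ω = 2π·60 = 377 rad/s.
Step 2 — Transfer function: H(jω) = jωL/(R + jωL).
Step 3 — Numerator jωL = j·7.615; denominator R + jωL = 147 + j7.615.
Step 4 — H = 0.002676 + j0.05167.
Step 5 — Magnitude: |H| = 0.05173 (-25.7 dB); phase: φ = 87.0°.

|H| = 0.05173 (-25.7 dB), φ = 87.0°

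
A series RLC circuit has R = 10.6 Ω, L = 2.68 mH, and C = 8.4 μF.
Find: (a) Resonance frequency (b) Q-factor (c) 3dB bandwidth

Step 1 — Resonance: ω₀ = 1/√(LC) = 1/√(0.00268·8.4e-06) = 6665 rad/s.
Step 2 — f₀ = ω₀/(2π) = 1061 Hz.
Step 3 — Series Q: Q = ω₀L/R = 6665·0.00268/10.6 = 1.685.
Step 4 — Bandwidth: Δω = ω₀/Q = 3955 rad/s; BW = Δω/(2π) = 629.5 Hz.

(a) f₀ = 1061 Hz  (b) Q = 1.685  (c) BW = 629.5 Hz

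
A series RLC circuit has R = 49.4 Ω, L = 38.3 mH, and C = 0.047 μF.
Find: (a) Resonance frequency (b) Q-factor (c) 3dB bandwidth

Step 1 — Resonance: ω₀ = 1/√(LC) = 1/√(0.0383·4.7e-08) = 2.357e+04 rad/s.
Step 2 — f₀ = ω₀/(2π) = 3751 Hz.
Step 3 — Series Q: Q = ω₀L/R = 2.357e+04·0.0383/49.4 = 18.27.
Step 4 — Bandwidth: Δω = ω₀/Q = 1290 rad/s; BW = Δω/(2π) = 205.3 Hz.

(a) f₀ = 3751 Hz  (b) Q = 18.27  (c) BW = 205.3 Hz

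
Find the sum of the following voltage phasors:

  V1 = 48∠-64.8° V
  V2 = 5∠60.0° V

Step 1 — Convert each phasor to rectangular form:
  V1 = 48·(cos(-64.8°) + j·sin(-64.8°)) = 20.44 - j43.43 V
  V2 = 5·(cos(60.0°) + j·sin(60.0°)) = 2.5 + j4.33 V
Step 2 — Sum components: V_total = 22.94 - j39.1 V.
Step 3 — Convert to polar: |V_total| = 45.33 V, ∠V_total = -59.6°.

V_total = 45.33∠-59.6° V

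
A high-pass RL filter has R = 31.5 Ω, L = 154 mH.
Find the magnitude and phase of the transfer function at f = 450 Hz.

Step 1 — Angular frequency: ω = 2π·450 = 2827 rad/s.
Step 2 — Transfer function: H(jω) = jωL/(R + jωL).
Step 3 — Numerator jωL = j·435.4; denominator R + jωL = 31.5 + j435.4.
Step 4 — H = 0.9948 + j0.07197.
Step 5 — Magnitude: |H| = 0.9974 (-0.0 dB); phase: φ = 4.1°.

|H| = 0.9974 (-0.0 dB), φ = 4.1°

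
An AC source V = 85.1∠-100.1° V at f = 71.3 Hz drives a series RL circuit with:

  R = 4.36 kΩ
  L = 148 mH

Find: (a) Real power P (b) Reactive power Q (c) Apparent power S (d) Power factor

Step 1 — Angular frequency: ω = 2π·f = 2π·71.3 = 448 rad/s.
Step 2 — Component impedances:
  R: Z = R = 4360 Ω
  L: Z = jωL = j·448·0.148 = 0 + j66.3 Ω
Step 3 — Series combination: Z_total = R + L = 4360 + j66.3 Ω = 4361∠0.9° Ω.
Step 4 — Source phasor: V = 85.1∠-100.1° V = -14.92 - j83.78 V.
Step 5 — Current: I = V / Z = -0.003714 - j0.01916 A = 0.01952∠-101.0° A.
Step 6 — Complex power: S = V·I* = 1.661 + j0.02525 VA.
Step 7 — Real power: P = Re(S) = 1.661 W.
Step 8 — Reactive power: Q = Im(S) = 0.02525 VAR.
Step 9 — Apparent power: |S| = 1.661 VA.
Step 10 — Power factor: PF = P/|S| = 0.9999 (lagging).

(a) P = 1.661 W  (b) Q = 0.02525 VAR  (c) S = 1.661 VA  (d) PF = 0.9999 (lagging)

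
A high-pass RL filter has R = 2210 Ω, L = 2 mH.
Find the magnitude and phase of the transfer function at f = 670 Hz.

Step 1 — Angular frequency: ω = 2π·670 = 4210 rad/s.
Step 2 — Transfer function: H(jω) = jωL/(R + jωL).
Step 3 — Numerator jωL = j·8.419; denominator R + jωL = 2210 + j8.419.
Step 4 — H = 1.451e-05 + j0.00381.
Step 5 — Magnitude: |H| = 0.00381 (-48.4 dB); phase: φ = 89.8°.

|H| = 0.00381 (-48.4 dB), φ = 89.8°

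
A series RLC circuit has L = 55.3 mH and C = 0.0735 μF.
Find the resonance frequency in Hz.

Step 1 — Resonance condition Im(Z)=0 gives ω₀ = 1/√(LC).
Step 2 — ω₀ = 1/√(0.0553·7.35e-08) = 1.569e+04 rad/s.
Step 3 — f₀ = ω₀/(2π) = 2496 Hz.

f₀ = 2496 Hz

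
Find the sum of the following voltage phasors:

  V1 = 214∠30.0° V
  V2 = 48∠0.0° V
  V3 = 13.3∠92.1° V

Step 1 — Convert each phasor to rectangular form:
  V1 = 214·(cos(30.0°) + j·sin(30.0°)) = 185.3 + j107 V
  V2 = 48·(cos(0.0°) + j·sin(0.0°)) = 48 V
  V3 = 13.3·(cos(92.1°) + j·sin(92.1°)) = -0.4874 + j13.29 V
Step 2 — Sum components: V_total = 232.8 + j120.3 V.
Step 3 — Convert to polar: |V_total| = 262.1 V, ∠V_total = 27.3°.

V_total = 262.1∠27.3° V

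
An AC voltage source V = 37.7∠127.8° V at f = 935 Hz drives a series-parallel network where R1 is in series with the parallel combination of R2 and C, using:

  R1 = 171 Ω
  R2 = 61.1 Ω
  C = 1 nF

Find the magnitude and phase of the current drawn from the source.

Step 1 — Angular frequency: ω = 2π·f = 2π·935 = 5875 rad/s.
Step 2 — Component impedances:
  R1: Z = R = 171 Ω
  R2: Z = R = 61.1 Ω
  C: Z = 1/(jωC) = -j/(ω·C) = 0 - j1.702e+05 Ω
Step 3 — Parallel branch: R2 || C = 1/(1/R2 + 1/C) = 61.1 - j0.02193 Ω.
Step 4 — Series with R1: Z_total = R1 + (R2 || C) = 232.1 - j0.02193 Ω = 232.1∠-0.0° Ω.
Step 5 — Source phasor: V = 37.7∠127.8° V = -23.11 + j29.79 V.
Step 6 — Ohm's law: I = V / Z_total = (-23.11 + j29.79) / (232.1 - j0.02193) = -0.09957 + j0.1283 A.
Step 7 — Convert to polar: |I| = 0.1624 A, ∠I = 127.8°.

I = 0.1624∠127.8° A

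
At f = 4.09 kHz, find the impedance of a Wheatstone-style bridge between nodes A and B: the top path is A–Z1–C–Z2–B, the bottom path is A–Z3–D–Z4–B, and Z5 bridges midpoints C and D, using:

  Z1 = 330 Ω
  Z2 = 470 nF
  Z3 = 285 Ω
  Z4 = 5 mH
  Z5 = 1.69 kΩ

Step 1 — Angular frequency: ω = 2π·f = 2π·4090 = 2.57e+04 rad/s.
Step 2 — Component impedances:
  Z1: Z = R = 330 Ω
  Z2: Z = 1/(jωC) = -j/(ω·C) = 0 - j82.79 Ω
  Z3: Z = R = 285 Ω
  Z4: Z = jωL = j·2.57e+04·0.005 = 0 + j128.5 Ω
  Z5: Z = R = 1690 Ω
Step 3 — Bridge requires nodal analysis (the Z5 bridge couples midpoints C and D, so the two paths cannot be reduced to a simple series/parallel combination). Setting node B to ground and injecting 1 A at node A, the 3-node admittance system at A, C, D solves to V_A = Z_AB = 178.2 + j16.65 Ω = 179∠5.3° Ω.

Z = 178.2 + j16.65 Ω = 179∠5.3° Ω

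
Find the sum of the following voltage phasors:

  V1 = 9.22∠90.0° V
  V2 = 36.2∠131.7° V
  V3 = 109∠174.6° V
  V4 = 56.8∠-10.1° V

Step 1 — Convert each phasor to rectangular form:
  V1 = 9.22·(cos(90.0°) + j·sin(90.0°)) = 0 + j9.22 V
  V2 = 36.2·(cos(131.7°) + j·sin(131.7°)) = -24.08 + j27.03 V
  V3 = 109·(cos(174.6°) + j·sin(174.6°)) = -108.5 + j10.26 V
  V4 = 56.8·(cos(-10.1°) + j·sin(-10.1°)) = 55.92 - j9.961 V
Step 2 — Sum components: V_total = -76.68 + j36.55 V.
Step 3 — Convert to polar: |V_total| = 84.94 V, ∠V_total = 154.5°.

V_total = 84.94∠154.5° V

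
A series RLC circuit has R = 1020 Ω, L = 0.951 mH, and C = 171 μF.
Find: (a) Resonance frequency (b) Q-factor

Step 1 — Resonance condition Im(Z)=0 gives ω₀ = 1/√(LC).
Step 2 — ω₀ = 1/√(0.000951·0.000171) = 2480 rad/s.
Step 3 — f₀ = ω₀/(2π) = 394.7 Hz.
Step 4 — Series Q: Q = ω₀L/R = 2480·0.000951/1020 = 0.002312.

(a) f₀ = 394.7 Hz  (b) Q = 0.002312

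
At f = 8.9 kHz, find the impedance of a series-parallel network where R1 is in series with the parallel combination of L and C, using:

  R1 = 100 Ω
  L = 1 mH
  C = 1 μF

Step 1 — Angular frequency: ω = 2π·f = 2π·8900 = 5.592e+04 rad/s.
Step 2 — Component impedances:
  R1: Z = R = 100 Ω
  L: Z = jωL = j·5.592e+04·0.001 = 0 + j55.92 Ω
  C: Z = 1/(jωC) = -j/(ω·C) = 0 - j17.88 Ω
Step 3 — Parallel branch: L || C = 1/(1/L + 1/C) = 0 - j26.29 Ω.
Step 4 — Series with R1: Z_total = R1 + (L || C) = 100 - j26.29 Ω = 103.4∠-14.7° Ω.

Z = 100 - j26.29 Ω = 103.4∠-14.7° Ω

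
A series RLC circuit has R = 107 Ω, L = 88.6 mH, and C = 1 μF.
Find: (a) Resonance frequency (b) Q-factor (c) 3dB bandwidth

Step 1 — Resonance: ω₀ = 1/√(LC) = 1/√(0.0886·1e-06) = 3360 rad/s.
Step 2 — f₀ = ω₀/(2π) = 534.7 Hz.
Step 3 — Series Q: Q = ω₀L/R = 3360·0.0886/107 = 2.782.
Step 4 — Bandwidth: Δω = ω₀/Q = 1208 rad/s; BW = Δω/(2π) = 192.2 Hz.

(a) f₀ = 534.7 Hz  (b) Q = 2.782  (c) BW = 192.2 Hz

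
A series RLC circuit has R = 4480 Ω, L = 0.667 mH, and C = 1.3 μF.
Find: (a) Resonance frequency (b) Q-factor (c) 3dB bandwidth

Step 1 — Resonance: ω₀ = 1/√(LC) = 1/√(0.000667·1.3e-06) = 3.396e+04 rad/s.
Step 2 — f₀ = ω₀/(2π) = 5405 Hz.
Step 3 — Series Q: Q = ω₀L/R = 3.396e+04·0.000667/4480 = 0.005056.
Step 4 — Bandwidth: Δω = ω₀/Q = 6.717e+06 rad/s; BW = Δω/(2π) = 1.069e+06 Hz.

(a) f₀ = 5405 Hz  (b) Q = 0.005056  (c) BW = 1.069e+06 Hz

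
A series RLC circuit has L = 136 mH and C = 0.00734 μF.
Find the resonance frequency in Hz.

Step 1 — Resonance condition Im(Z)=0 gives ω₀ = 1/√(LC).
Step 2 — ω₀ = 1/√(0.136·7.34e-09) = 3.165e+04 rad/s.
Step 3 — f₀ = ω₀/(2π) = 5037 Hz.

f₀ = 5037 Hz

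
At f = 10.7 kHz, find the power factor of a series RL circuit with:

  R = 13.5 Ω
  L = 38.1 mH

Step 1 — Angular frequency: ω = 2π·f = 2π·1.07e+04 = 6.723e+04 rad/s.
Step 2 — Component impedances:
  R: Z = R = 13.5 Ω
  L: Z = jωL = j·6.723e+04·0.0381 = 0 + j2561 Ω
Step 3 — Series combination: Z_total = R + L = 13.5 + j2561 Ω = 2562∠89.7° Ω.
Step 4 — Power factor: PF = cos(φ) = Re(Z)/|Z| = 13.5/2561.5 = 0.00527.
Step 5 — Type: Im(Z) = 2561 ⇒ lagging (phase φ = 89.7°).

PF = 0.00527 (lagging, φ = 89.7°)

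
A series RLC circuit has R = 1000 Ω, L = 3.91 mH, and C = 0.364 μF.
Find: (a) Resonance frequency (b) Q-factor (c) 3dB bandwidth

Step 1 — Resonance condition Im(Z)=0 gives ω₀ = 1/√(LC).
Step 2 — ω₀ = 1/√(0.00391·3.64e-07) = 2.651e+04 rad/s.
Step 3 — f₀ = ω₀/(2π) = 4219 Hz.
Step 4 — Series Q: Q = ω₀L/R = 2.651e+04·0.00391/1000 = 0.1036.
Step 5 — 3dB bandwidth: Δω = ω₀/Q = 2.558e+05 rad/s; BW = Δω/(2π) = 4.07e+04 Hz.

(a) f₀ = 4219 Hz  (b) Q = 0.1036  (c) BW = 4.07e+04 Hz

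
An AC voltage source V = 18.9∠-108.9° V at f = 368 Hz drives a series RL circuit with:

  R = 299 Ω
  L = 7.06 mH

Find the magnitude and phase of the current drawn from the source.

Step 1 — Angular frequency: ω = 2π·f = 2π·368 = 2312 rad/s.
Step 2 — Component impedances:
  R: Z = R = 299 Ω
  L: Z = jωL = j·2312·0.00706 = 0 + j16.32 Ω
Step 3 — Series combination: Z_total = R + L = 299 + j16.32 Ω = 299.4∠3.1° Ω.
Step 4 — Source phasor: V = 18.9∠-108.9° V = -6.122 - j17.88 V.
Step 5 — Ohm's law: I = V / Z_total = (-6.122 - j17.88) / (299 + j16.32) = -0.02367 - j0.05851 A.
Step 6 — Convert to polar: |I| = 0.06312 A, ∠I = -112.0°.

I = 0.06312∠-112.0° A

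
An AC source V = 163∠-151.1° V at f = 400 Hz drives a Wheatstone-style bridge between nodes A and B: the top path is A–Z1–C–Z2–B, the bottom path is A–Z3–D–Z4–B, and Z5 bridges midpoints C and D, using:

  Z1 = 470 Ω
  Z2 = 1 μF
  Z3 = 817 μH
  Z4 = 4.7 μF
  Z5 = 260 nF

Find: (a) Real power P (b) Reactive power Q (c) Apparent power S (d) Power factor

Step 1 — Angular frequency: ω = 2π·f = 2π·400 = 2513 rad/s.
Step 2 — Component impedances:
  Z1: Z = R = 470 Ω
  Z2: Z = 1/(jωC) = -j/(ω·C) = 0 - j397.9 Ω
  Z3: Z = jωL = j·2513·0.000817 = 0 + j2.053 Ω
  Z4: Z = 1/(jωC) = -j/(ω·C) = 0 - j84.66 Ω
  Z5: Z = 1/(jωC) = -j/(ω·C) = 0 - j1530 Ω
Step 3 — Bridge requires nodal analysis (the Z5 bridge couples midpoints C and D, so the two paths cannot be reduced to a simple series/parallel combination). Setting node B to ground and injecting 1 A at node A, the 3-node admittance system at A, C, D solves to V_A = Z_AB = 5.155 - j75.04 Ω = 75.22∠-86.1° Ω.
Step 4 — Source phasor: V = 163∠-151.1° V = -142.7 - j78.78 V.
Step 5 — Current: I = V / Z = 0.9148 - j1.964 A = 2.167∠-65.0° A.
Step 6 — Complex power: S = V·I* = 24.21 - j352.4 VA.
Step 7 — Real power: P = Re(S) = 24.21 W.
Step 8 — Reactive power: Q = Im(S) = -352.4 VAR.
Step 9 — Apparent power: |S| = 353.2 VA.
Step 10 — Power factor: PF = P/|S| = 0.06853 (leading).

(a) P = 24.21 W  (b) Q = -352.4 VAR  (c) S = 353.2 VA  (d) PF = 0.06853 (leading)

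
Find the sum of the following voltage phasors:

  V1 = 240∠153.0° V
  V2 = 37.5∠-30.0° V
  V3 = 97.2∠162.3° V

Step 1 — Convert each phasor to rectangular form:
  V1 = 240·(cos(153.0°) + j·sin(153.0°)) = -213.8 + j109 V
  V2 = 37.5·(cos(-30.0°) + j·sin(-30.0°)) = 32.48 - j18.75 V
  V3 = 97.2·(cos(162.3°) + j·sin(162.3°)) = -92.6 + j29.55 V
Step 2 — Sum components: V_total = -274 + j119.8 V.
Step 3 — Convert to polar: |V_total| = 299 V, ∠V_total = 156.4°.

V_total = 299∠156.4° V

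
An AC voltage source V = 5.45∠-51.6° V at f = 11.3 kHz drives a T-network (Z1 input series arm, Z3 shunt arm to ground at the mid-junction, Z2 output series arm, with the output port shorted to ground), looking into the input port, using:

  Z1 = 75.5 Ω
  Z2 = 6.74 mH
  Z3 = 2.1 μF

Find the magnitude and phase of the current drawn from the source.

Step 1 — Angular frequency: ω = 2π·f = 2π·1.13e+04 = 7.1e+04 rad/s.
Step 2 — Component impedances:
  Z1: Z = R = 75.5 Ω
  Z2: Z = jωL = j·7.1e+04·0.00674 = 0 + j478.5 Ω
  Z3: Z = 1/(jωC) = -j/(ω·C) = 0 - j6.707 Ω
Step 3 — With the output port shorted to ground, the output series arm Z2 runs from the junction to ground; the shunt arm Z3 also runs from the junction to ground. They appear in parallel: Z3 || Z2 = 0 - j6.802 Ω.
Step 4 — Series with input arm Z1: Z_in = Z1 + (Z3 || Z2) = 75.5 - j6.802 Ω = 75.81∠-5.1° Ω.
Step 5 — Source phasor: V = 5.45∠-51.6° V = 3.385 - j4.271 V.
Step 6 — Ohm's law: I = V / Z_total = (3.385 - j4.271) / (75.5 - j6.802) = 0.04953 - j0.05211 A.
Step 7 — Convert to polar: |I| = 0.07189 A, ∠I = -46.5°.

I = 0.07189∠-46.5° A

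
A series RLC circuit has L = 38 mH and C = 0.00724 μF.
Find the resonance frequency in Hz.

Step 1 — Resonance condition Im(Z)=0 gives ω₀ = 1/√(LC).
Step 2 — ω₀ = 1/√(0.038·7.24e-09) = 6.029e+04 rad/s.
Step 3 — f₀ = ω₀/(2π) = 9595 Hz.

f₀ = 9595 Hz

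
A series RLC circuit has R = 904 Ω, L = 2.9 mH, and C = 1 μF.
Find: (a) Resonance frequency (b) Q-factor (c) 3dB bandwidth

Step 1 — Resonance: ω₀ = 1/√(LC) = 1/√(0.0029·1e-06) = 1.857e+04 rad/s.
Step 2 — f₀ = ω₀/(2π) = 2955 Hz.
Step 3 — Series Q: Q = ω₀L/R = 1.857e+04·0.0029/904 = 0.05957.
Step 4 — Bandwidth: Δω = ω₀/Q = 3.117e+05 rad/s; BW = Δω/(2π) = 4.961e+04 Hz.

(a) f₀ = 2955 Hz  (b) Q = 0.05957  (c) BW = 4.961e+04 Hz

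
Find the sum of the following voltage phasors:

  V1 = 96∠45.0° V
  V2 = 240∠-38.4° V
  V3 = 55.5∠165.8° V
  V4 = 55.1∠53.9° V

Step 1 — Convert each phasor to rectangular form:
  V1 = 96·(cos(45.0°) + j·sin(45.0°)) = 67.88 + j67.88 V
  V2 = 240·(cos(-38.4°) + j·sin(-38.4°)) = 188.1 - j149.1 V
  V3 = 55.5·(cos(165.8°) + j·sin(165.8°)) = -53.8 + j13.61 V
  V4 = 55.1·(cos(53.9°) + j·sin(53.9°)) = 32.46 + j44.52 V
Step 2 — Sum components: V_total = 234.6 - j23.06 V.
Step 3 — Convert to polar: |V_total| = 235.8 V, ∠V_total = -5.6°.

V_total = 235.8∠-5.6° V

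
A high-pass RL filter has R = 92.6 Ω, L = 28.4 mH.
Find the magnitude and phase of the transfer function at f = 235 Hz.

Step 1 — Angular frequency: ω = 2π·235 = 1477 rad/s.
Step 2 — Transfer function: H(jω) = jωL/(R + jωL).
Step 3 — Numerator jωL = j·41.93; denominator R + jωL = 92.6 + j41.93.
Step 4 — H = 0.1702 + j0.3758.
Step 5 — Magnitude: |H| = 0.4125 (-7.7 dB); phase: φ = 65.6°.

|H| = 0.4125 (-7.7 dB), φ = 65.6°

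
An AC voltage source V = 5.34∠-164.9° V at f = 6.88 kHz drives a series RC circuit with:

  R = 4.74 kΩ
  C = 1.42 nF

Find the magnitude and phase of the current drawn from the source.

Step 1 — Angular frequency: ω = 2π·f = 2π·6880 = 4.323e+04 rad/s.
Step 2 — Component impedances:
  R: Z = R = 4740 Ω
  C: Z = 1/(jωC) = -j/(ω·C) = 0 - j1.629e+04 Ω
Step 3 — Series combination: Z_total = R + C = 4740 - j1.629e+04 Ω = 1.697e+04∠-73.8° Ω.
Step 4 — Source phasor: V = 5.34∠-164.9° V = -5.156 - j1.391 V.
Step 5 — Ohm's law: I = V / Z_total = (-5.156 - j1.391) / (4740 - j1.629e+04) = -6.168e-06 - j0.0003147 A.
Step 6 — Convert to polar: |I| = 0.0003147 A, ∠I = -91.1°.

I = 0.0003147∠-91.1° A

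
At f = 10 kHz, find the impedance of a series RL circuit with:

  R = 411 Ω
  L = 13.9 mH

Step 1 — Angular frequency: ω = 2π·f = 2π·1e+04 = 6.283e+04 rad/s.
Step 2 — Component impedances:
  R: Z = R = 411 Ω
  L: Z = jωL = j·6.283e+04·0.0139 = 0 + j873.4 Ω
Step 3 — Series combination: Z_total = R + L = 411 + j873.4 Ω = 965.2∠64.8° Ω.

Z = 411 + j873.4 Ω = 965.2∠64.8° Ω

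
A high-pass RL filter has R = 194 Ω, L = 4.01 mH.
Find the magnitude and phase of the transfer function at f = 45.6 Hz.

Step 1 — Angular frequency: ω = 2π·45.6 = 286.5 rad/s.
Step 2 — Transfer function: H(jω) = jωL/(R + jωL).
Step 3 — Numerator jωL = j·1.149; denominator R + jωL = 194 + j1.149.
Step 4 — H = 3.507e-05 + j0.005922.
Step 5 — Magnitude: |H| = 0.005922 (-44.6 dB); phase: φ = 89.7°.

|H| = 0.005922 (-44.6 dB), φ = 89.7°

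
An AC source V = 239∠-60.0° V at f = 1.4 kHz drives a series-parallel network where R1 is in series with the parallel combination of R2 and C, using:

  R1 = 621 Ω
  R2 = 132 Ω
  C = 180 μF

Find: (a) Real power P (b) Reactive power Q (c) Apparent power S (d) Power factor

Step 1 — Angular frequency: ω = 2π·f = 2π·1400 = 8796 rad/s.
Step 2 — Component impedances:
  R1: Z = R = 621 Ω
  R2: Z = R = 132 Ω
  C: Z = 1/(jωC) = -j/(ω·C) = 0 - j0.6316 Ω
Step 3 — Parallel branch: R2 || C = 1/(1/R2 + 1/C) = 0.003022 - j0.6316 Ω.
Step 4 — Series with R1: Z_total = R1 + (R2 || C) = 621 - j0.6316 Ω = 621∠-0.1° Ω.
Step 5 — Source phasor: V = 239∠-60.0° V = 119.5 - j207 V.
Step 6 — Current: I = V / Z = 0.1928 - j0.3331 A = 0.3849∠-59.9° A.
Step 7 — Complex power: S = V·I* = 91.98 - j0.09354 VA.
Step 8 — Real power: P = Re(S) = 91.98 W.
Step 9 — Reactive power: Q = Im(S) = -0.09354 VAR.
Step 10 — Apparent power: |S| = 91.98 VA.
Step 11 — Power factor: PF = P/|S| = 1 (leading).

(a) P = 91.98 W  (b) Q = -0.09354 VAR  (c) S = 91.98 VA  (d) PF = 1 (leading)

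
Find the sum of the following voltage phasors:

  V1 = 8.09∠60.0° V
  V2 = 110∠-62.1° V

Step 1 — Convert each phasor to rectangular form:
  V1 = 8.09·(cos(60.0°) + j·sin(60.0°)) = 4.045 + j7.006 V
  V2 = 110·(cos(-62.1°) + j·sin(-62.1°)) = 51.47 - j97.21 V
Step 2 — Sum components: V_total = 55.52 - j90.21 V.
Step 3 — Convert to polar: |V_total| = 105.9 V, ∠V_total = -58.4°.

V_total = 105.9∠-58.4° V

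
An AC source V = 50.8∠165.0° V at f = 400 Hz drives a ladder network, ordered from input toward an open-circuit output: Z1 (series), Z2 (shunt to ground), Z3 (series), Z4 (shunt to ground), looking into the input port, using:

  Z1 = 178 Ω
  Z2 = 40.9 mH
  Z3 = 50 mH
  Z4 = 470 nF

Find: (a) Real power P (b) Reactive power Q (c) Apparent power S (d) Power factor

Step 1 — Angular frequency: ω = 2π·f = 2π·400 = 2513 rad/s.
Step 2 — Component impedances:
  Z1: Z = R = 178 Ω
  Z2: Z = jωL = j·2513·0.0409 = 0 + j102.8 Ω
  Z3: Z = jωL = j·2513·0.05 = 0 + j125.7 Ω
  Z4: Z = 1/(jωC) = -j/(ω·C) = 0 - j846.6 Ω
Step 3 — Ladder network (open output): work backward from the far end, alternating series and parallel combinations. Z_in = 178 + j119.9 Ω = 214.6∠34.0° Ω.
Step 4 — Source phasor: V = 50.8∠165.0° V = -49.07 + j13.15 V.
Step 5 — Current: I = V / Z = -0.1554 + j0.1785 A = 0.2367∠131.0° A.
Step 6 — Complex power: S = V·I* = 9.974 + j6.717 VA.
Step 7 — Real power: P = Re(S) = 9.974 W.
Step 8 — Reactive power: Q = Im(S) = 6.717 VAR.
Step 9 — Apparent power: |S| = 12.02 VA.
Step 10 — Power factor: PF = P/|S| = 0.8294 (lagging).

(a) P = 9.974 W  (b) Q = 6.717 VAR  (c) S = 12.02 VA  (d) PF = 0.8294 (lagging)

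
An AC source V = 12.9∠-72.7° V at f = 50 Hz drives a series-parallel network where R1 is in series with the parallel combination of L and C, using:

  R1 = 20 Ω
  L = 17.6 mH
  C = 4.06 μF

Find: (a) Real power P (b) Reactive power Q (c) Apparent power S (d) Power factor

Step 1 — Angular frequency: ω = 2π·f = 2π·50 = 314.2 rad/s.
Step 2 — Component impedances:
  R1: Z = R = 20 Ω
  L: Z = jωL = j·314.2·0.0176 = 0 + j5.529 Ω
  C: Z = 1/(jωC) = -j/(ω·C) = 0 - j784 Ω
Step 3 — Parallel branch: L || C = 1/(1/L + 1/C) = 0 + j5.568 Ω.
Step 4 — Series with R1: Z_total = R1 + (L || C) = 20 + j5.568 Ω = 20.76∠15.6° Ω.
Step 5 — Source phasor: V = 12.9∠-72.7° V = 3.836 - j12.32 V.
Step 6 — Current: I = V / Z = 0.01888 - j0.6211 A = 0.6214∠-88.3° A.
Step 7 — Complex power: S = V·I* = 7.722 + j2.15 VA.
Step 8 — Real power: P = Re(S) = 7.722 W.
Step 9 — Reactive power: Q = Im(S) = 2.15 VAR.
Step 10 — Apparent power: |S| = 8.016 VA.
Step 11 — Power factor: PF = P/|S| = 0.9634 (lagging).

(a) P = 7.722 W  (b) Q = 2.15 VAR  (c) S = 8.016 VA  (d) PF = 0.9634 (lagging)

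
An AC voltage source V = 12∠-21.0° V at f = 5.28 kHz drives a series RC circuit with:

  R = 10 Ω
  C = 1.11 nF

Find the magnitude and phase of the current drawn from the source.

Step 1 — Angular frequency: ω = 2π·f = 2π·5280 = 3.318e+04 rad/s.
Step 2 — Component impedances:
  R: Z = R = 10 Ω
  C: Z = 1/(jωC) = -j/(ω·C) = 0 - j2.716e+04 Ω
Step 3 — Series combination: Z_total = R + C = 10 - j2.716e+04 Ω = 2.716e+04∠-90.0° Ω.
Step 4 — Source phasor: V = 12∠-21.0° V = 11.2 - j4.3 V.
Step 5 — Ohm's law: I = V / Z_total = (11.2 - j4.3) / (10 - j2.716e+04) = 0.0001585 + j0.0004125 A.
Step 6 — Convert to polar: |I| = 0.0004419 A, ∠I = 69.0°.

I = 0.0004419∠69.0° A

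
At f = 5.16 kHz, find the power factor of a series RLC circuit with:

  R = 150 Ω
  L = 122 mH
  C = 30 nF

Step 1 — Angular frequency: ω = 2π·f = 2π·5160 = 3.242e+04 rad/s.
Step 2 — Component impedances:
  R: Z = R = 150 Ω
  L: Z = jωL = j·3.242e+04·0.122 = 0 + j3955 Ω
  C: Z = 1/(jωC) = -j/(ω·C) = 0 - j1028 Ω
Step 3 — Series combination: Z_total = R + L + C = 150 + j2927 Ω = 2931∠87.1° Ω.
Step 4 — Power factor: PF = cos(φ) = Re(Z)/|Z| = 150/2931 = 0.05118.
Step 5 — Type: Im(Z) = 2927 ⇒ lagging (phase φ = 87.1°).

PF = 0.05118 (lagging, φ = 87.1°)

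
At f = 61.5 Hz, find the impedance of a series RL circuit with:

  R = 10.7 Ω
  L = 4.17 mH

Step 1 — Angular frequency: ω = 2π·f = 2π·61.5 = 386.4 rad/s.
Step 2 — Component impedances:
  R: Z = R = 10.7 Ω
  L: Z = jωL = j·386.4·0.00417 = 0 + j1.611 Ω
Step 3 — Series combination: Z_total = R + L = 10.7 + j1.611 Ω = 10.82∠8.6° Ω.

Z = 10.7 + j1.611 Ω = 10.82∠8.6° Ω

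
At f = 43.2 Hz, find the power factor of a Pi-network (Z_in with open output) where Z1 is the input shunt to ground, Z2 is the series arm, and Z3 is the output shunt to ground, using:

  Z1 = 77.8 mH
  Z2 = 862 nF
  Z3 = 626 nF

Step 1 — Angular frequency: ω = 2π·f = 2π·43.2 = 271.4 rad/s.
Step 2 — Component impedances:
  Z1: Z = jωL = j·271.4·0.0778 = 0 + j21.12 Ω
  Z2: Z = 1/(jωC) = -j/(ω·C) = 0 - j4274 Ω
  Z3: Z = 1/(jωC) = -j/(ω·C) = 0 - j5885 Ω
Step 3 — With open output, the series arm Z2 and the output shunt Z3 appear in series to ground: Z2 + Z3 = 0 - j1.016e+04 Ω.
Step 4 — Parallel with input shunt Z1: Z_in = Z1 || (Z2 + Z3) = 0 + j21.16 Ω = 21.16∠90.0° Ω.
Step 5 — Power factor: PF = cos(φ) = Re(Z)/|Z| = -0/21.16 = -0.
Step 6 — Type: Im(Z) = 21.16 ⇒ lagging (phase φ = 90.0°).

PF = -0 (lagging, φ = 90.0°)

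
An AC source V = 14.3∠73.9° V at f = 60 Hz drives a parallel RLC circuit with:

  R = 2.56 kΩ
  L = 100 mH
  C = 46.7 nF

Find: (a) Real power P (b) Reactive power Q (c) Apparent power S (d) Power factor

Step 1 — Angular frequency: ω = 2π·f = 2π·60 = 377 rad/s.
Step 2 — Component impedances:
  R: Z = R = 2560 Ω
  L: Z = jωL = j·377·0.1 = 0 + j37.7 Ω
  C: Z = 1/(jωC) = -j/(ω·C) = 0 - j5.68e+04 Ω
Step 3 — Parallel combination: 1/Z_total = 1/R + 1/L + 1/C; Z_total = 0.5558 + j37.72 Ω = 37.72∠89.2° Ω.
Step 4 — Source phasor: V = 14.3∠73.9° V = 3.966 + j13.74 V.
Step 5 — Current: I = V / Z = 0.3657 - j0.09975 A = 0.3791∠-15.3° A.
Step 6 — Complex power: S = V·I* = 0.07988 + j5.421 VA.
Step 7 — Real power: P = Re(S) = 0.07988 W.
Step 8 — Reactive power: Q = Im(S) = 5.421 VAR.
Step 9 — Apparent power: |S| = 5.421 VA.
Step 10 — Power factor: PF = P/|S| = 0.01473 (lagging).

(a) P = 0.07988 W  (b) Q = 5.421 VAR  (c) S = 5.421 VA  (d) PF = 0.01473 (lagging)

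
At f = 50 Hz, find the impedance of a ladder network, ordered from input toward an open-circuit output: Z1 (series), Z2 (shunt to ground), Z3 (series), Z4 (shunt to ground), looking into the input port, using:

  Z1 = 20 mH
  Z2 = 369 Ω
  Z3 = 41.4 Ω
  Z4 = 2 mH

Step 1 — Angular frequency: ω = 2π·f = 2π·50 = 314.2 rad/s.
Step 2 — Component impedances:
  Z1: Z = jωL = j·314.2·0.02 = 0 + j6.283 Ω
  Z2: Z = R = 369 Ω
  Z3: Z = R = 41.4 Ω
  Z4: Z = jωL = j·314.2·0.002 = 0 + j0.6283 Ω
Step 3 — Ladder network (open output): work backward from the far end, alternating series and parallel combinations. Z_in = 37.22 + j6.791 Ω = 37.84∠10.3° Ω.

Z = 37.22 + j6.791 Ω = 37.84∠10.3° Ω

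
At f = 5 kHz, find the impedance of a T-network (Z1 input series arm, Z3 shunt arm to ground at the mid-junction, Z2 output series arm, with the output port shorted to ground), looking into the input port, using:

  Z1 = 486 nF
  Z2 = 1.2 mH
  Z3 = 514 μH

Step 1 — Angular frequency: ω = 2π·f = 2π·5000 = 3.142e+04 rad/s.
Step 2 — Component impedances:
  Z1: Z = 1/(jωC) = -j/(ω·C) = 0 - j65.5 Ω
  Z2: Z = jωL = j·3.142e+04·0.0012 = 0 + j37.7 Ω
  Z3: Z = jωL = j·3.142e+04·0.000514 = 0 + j16.15 Ω
Step 3 — With the output port shorted to ground, the output series arm Z2 runs from the junction to ground; the shunt arm Z3 also runs from the junction to ground. They appear in parallel: Z3 || Z2 = 0 + j11.31 Ω.
Step 4 — Series with input arm Z1: Z_in = Z1 + (Z3 || Z2) = 0 - j54.19 Ω = 54.19∠-90.0° Ω.

Z = 0 - j54.19 Ω = 54.19∠-90.0° Ω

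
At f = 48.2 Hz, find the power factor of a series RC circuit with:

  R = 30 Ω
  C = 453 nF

Step 1 — Angular frequency: ω = 2π·f = 2π·48.2 = 302.8 rad/s.
Step 2 — Component impedances:
  R: Z = R = 30 Ω
  C: Z = 1/(jωC) = -j/(ω·C) = 0 - j7289 Ω
Step 3 — Series combination: Z_total = R + C = 30 - j7289 Ω = 7289∠-89.8° Ω.
Step 4 — Power factor: PF = cos(φ) = Re(Z)/|Z| = 30/7289 = 0.004116.
Step 5 — Type: Im(Z) = -7289 ⇒ leading (phase φ = -89.8°).

PF = 0.004116 (leading, φ = -89.8°)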